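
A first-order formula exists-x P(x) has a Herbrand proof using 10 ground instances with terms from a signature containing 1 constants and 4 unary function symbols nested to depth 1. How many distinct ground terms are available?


Herbrand terms by depth:
Depth 0: 1 constants
Depth 1: 4 new terms (running total: 5)
Total distinct ground terms = 5

5


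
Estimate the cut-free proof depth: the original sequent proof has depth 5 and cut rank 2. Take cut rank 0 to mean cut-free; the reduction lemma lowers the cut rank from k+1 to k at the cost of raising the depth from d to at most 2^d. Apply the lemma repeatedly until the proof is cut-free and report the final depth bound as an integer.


Each rank reduction sends depth d to at most 2^d; cut rank r needs r reductions.
2_0(5) = 5
2_1(5) = 2^5 = 32
2_2(5) = 2^32 = 4294967296
Cut-free depth bound = 4294967296

4294967296


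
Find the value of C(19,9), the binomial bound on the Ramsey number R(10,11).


R(10,11) <= C(10+11-2, 10-1) = C(19, 9)
C(19, 9) = 19! / (9! * 10!)
= 92378

92378


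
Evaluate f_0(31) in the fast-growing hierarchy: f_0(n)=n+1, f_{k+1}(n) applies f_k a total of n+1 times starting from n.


f_0(31) = 31 + 1 = 32

32


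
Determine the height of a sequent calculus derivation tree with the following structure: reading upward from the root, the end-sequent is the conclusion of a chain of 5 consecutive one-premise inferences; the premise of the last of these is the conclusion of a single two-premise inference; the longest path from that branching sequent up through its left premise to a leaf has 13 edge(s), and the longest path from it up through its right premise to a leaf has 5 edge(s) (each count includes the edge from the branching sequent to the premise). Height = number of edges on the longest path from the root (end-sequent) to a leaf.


Longest path through the left premise: 13 edges (measured from the branching sequent)
Longest path through the right premise: 5 edges
Height of the subtree rooted at the branching sequent: max(13, 5) = 13
The branching sequent sits 5 edges above the root (the chain of one-premise inferences), so height = 13 + 5 = 18

18


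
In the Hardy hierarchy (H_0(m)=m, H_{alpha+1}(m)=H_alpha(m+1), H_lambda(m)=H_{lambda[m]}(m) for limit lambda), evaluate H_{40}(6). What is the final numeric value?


H_40(6):
For finite ordinals k, H_k(n) = n + k (each successor step adds 1).
H_40(6) = 6 + 40 = 46

46


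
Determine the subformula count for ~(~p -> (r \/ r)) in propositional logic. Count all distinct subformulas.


Formula: ~(~p -> (r \/ r))
Subformulas found:
  1. r
  2. p
  3. ~p
  4. (r \/ r)
  5. (~p -> (r \/ r))
  6. ~(~p -> (r \/ r))
Total distinct subformulas = 6

6


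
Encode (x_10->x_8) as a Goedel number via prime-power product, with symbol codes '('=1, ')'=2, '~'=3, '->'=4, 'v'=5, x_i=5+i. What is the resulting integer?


Formula: (x_10->x_8)
Symbol codes: [1, 15, 4, 13, 2]
Primes: [2, 3, 5, 7, 11]
p_1^1 = 2^1 = 2
p_2^15 = 3^15 = 14348907
p_3^4 = 5^4 = 625
p_4^13 = 7^13 = 96889010407
p_5^2 = 11^2 = 121
Product = 210275524197376366286250

210275524197376366286250


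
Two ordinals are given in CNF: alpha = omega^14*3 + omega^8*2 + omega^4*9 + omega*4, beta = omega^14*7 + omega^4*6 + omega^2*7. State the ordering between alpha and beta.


Compare term by term from highest exponent:
alpha = omega^14*3 + omega^8*2 + omega^4*9 + omega*4
beta = omega^14*7 + omega^4*6 + omega^2*7
Term 1: alpha has omega^14*3, beta has omega^14*7
Term 2: alpha has omega^8*2, beta has omega^4*6
Term 3: alpha has omega^4*9, beta has omega^2*7
Term 4: alpha has omega^1*4, beta has omega^0*0
Result: alpha < beta

alpha < beta


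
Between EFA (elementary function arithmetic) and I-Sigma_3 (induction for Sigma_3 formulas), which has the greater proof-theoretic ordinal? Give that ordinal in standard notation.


Proof-theoretic ordinal of EFA (elementary function arithmetic): omega^3
Proof-theoretic ordinal of I-Sigma_3 (induction for Sigma_3 formulas): omega^(omega^(omega^omega))
Comparing: omega^3 < omega^(omega^(omega^omega)).
The larger ordinal is omega^(omega^(omega^omega)) (from I-Sigma_3 (induction for Sigma_3 formulas)).

omega^(omega^(omega^omega))


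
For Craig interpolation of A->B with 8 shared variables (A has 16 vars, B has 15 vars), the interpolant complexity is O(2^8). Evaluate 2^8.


Shared atoms = 8
Craig interpolant size bound = 2^8
= 256

256


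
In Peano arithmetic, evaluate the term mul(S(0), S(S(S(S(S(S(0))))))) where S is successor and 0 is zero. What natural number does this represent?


mul(S^1(0), S^6(0)):
S^1(0) = 1
S^6(0) = 6
1 * 6 = 6

6


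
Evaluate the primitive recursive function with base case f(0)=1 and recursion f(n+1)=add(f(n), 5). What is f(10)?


f(0) = 1
f(1) = add(f(0), 5) = add(1, 5) = 6
f(2) = add(f(1), 5) = add(6, 5) = 11
f(3) = add(f(2), 5) = add(11, 5) = 16
f(4) = add(f(3), 5) = add(16, 5) = 21
f(5) = add(f(4), 5) = add(21, 5) = 26
f(6) = add(f(5), 5) = add(26, 5) = 31
f(7) = add(f(6), 5) = add(31, 5) = 36
f(8) = add(f(7), 5) = add(36, 5) = 41
f(9) = add(f(8), 5) = add(41, 5) = 46
f(10) = add(f(9), 5) = add(46, 5) = 51


51


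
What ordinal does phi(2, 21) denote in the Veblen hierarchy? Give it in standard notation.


phi(2, 21):
phi(2, beta) = zeta_beta (the beta-th zeta number, fixed point of epsilon).
phi(2, 21) = zeta_21

zeta_21


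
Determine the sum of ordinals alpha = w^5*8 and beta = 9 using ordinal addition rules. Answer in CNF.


Ordinal addition w^5*8 + 9:
Leading exponent of alpha (5) > leading exponent of beta (0).
Since alpha's term has higher exponent than beta's leading term,
the sum is simply alpha followed by beta.
Result = w^5*8 + 9

w^5*8 + 9


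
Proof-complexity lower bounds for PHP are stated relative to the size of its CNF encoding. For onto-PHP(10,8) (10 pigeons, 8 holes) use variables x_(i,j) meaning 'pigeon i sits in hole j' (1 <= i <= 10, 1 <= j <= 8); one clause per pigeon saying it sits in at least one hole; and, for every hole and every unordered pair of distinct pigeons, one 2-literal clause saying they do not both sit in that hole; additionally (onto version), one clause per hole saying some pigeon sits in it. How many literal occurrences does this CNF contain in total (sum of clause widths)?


onto-PHP(10,8): 10 pigeons, 8 holes, 10*8 = 80 variables.
- pigeon clauses: one per pigeon -> 10 clauses of width 8 -> 80 literals
- hole clauses: 8 holes * C(10,2) = 8 * 45 -> 360 clauses of width 2 -> 720 literals
- onto clauses: one per hole -> 8 clauses of width 10 -> 80 literals
Total literal occurrences = 80 + 720 + 80 = 880

880


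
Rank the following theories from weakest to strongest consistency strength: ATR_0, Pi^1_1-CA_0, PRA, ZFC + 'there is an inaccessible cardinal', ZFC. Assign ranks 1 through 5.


Ordering by consistency strength:
1. PRA
2. ATR_0
3. Pi^1_1-CA_0
4. ZFC
5. ZFC + 'there is an inaccessible cardinal'


ATR_0=2, Pi^1_1-CA_0=3, PRA=1, ZFC + 'there is an inaccessible cardinal'=5, ZFC=4


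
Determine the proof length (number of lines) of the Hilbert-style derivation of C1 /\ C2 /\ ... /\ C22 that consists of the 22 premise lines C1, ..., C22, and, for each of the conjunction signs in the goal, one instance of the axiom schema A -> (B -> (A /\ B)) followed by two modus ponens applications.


Conjoining 22 premises:
- 22 premise lines
- the goal has 21 conjunction signs; each costs 1 axiom instance + 2 MP = 3 lines: 3 * 21 = 63
Total = 22 + 63 = 85 lines.

85


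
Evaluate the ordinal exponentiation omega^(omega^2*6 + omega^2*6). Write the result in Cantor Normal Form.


omega^(omega^2*6 + omega^2*6):
Both terms of the exponent have the same exponent 2, so they merge: omega^2*6 + omega^2*6 = omega^2*(6+6) = omega^2*12.
omega raised to a CNF ordinal is a single CNF term: Result = omega^(omega^2*12)

omega^(omega^2*12)


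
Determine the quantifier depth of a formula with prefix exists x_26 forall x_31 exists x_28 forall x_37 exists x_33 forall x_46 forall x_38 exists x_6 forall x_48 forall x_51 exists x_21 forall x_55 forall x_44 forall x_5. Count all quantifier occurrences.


Quantifier prefix has 14 quantifier symbols.
Quantifier depth = 14

14


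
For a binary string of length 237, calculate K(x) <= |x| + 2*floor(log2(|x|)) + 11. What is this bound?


floor(log2(237)) = 7
2 * 7 = 14
K(x) <= 237 + 14 + 11 = 262

262


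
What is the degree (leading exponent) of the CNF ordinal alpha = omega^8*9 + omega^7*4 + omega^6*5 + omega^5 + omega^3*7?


CNF: omega^8*9 + omega^7*4 + omega^6*5 + omega^5 + omega^3*7
The leading term is omega^8*9, which has exponent 8.

8


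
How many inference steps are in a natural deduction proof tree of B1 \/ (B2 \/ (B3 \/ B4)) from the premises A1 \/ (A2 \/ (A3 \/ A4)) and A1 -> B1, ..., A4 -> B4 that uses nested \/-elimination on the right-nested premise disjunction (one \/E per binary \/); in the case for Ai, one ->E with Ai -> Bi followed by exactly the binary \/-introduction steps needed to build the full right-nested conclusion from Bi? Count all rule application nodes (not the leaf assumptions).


Constructive dilemma with 4 branches, all disjunctions right-nested:
- \/E: the premise has 3 binary \/, each eliminated once: 3 nodes.
- ->E: one per case (Ai with Ai -> Bi gives Bi): 4 nodes.
- \/I: in case i < n, Bi needs 1 step to form Bi \/ (B(i+1) \/ ...) and then i-1 steps to prepend B(i-1), ..., B1, i.e. i steps; in case i = n, B4 needs 3 prepend steps.
  \/I total = (1 + 2 + ... + 3) + 3 = 6 + 3 = 9 nodes.
Total = 3 + 4 + 9 = 16

16


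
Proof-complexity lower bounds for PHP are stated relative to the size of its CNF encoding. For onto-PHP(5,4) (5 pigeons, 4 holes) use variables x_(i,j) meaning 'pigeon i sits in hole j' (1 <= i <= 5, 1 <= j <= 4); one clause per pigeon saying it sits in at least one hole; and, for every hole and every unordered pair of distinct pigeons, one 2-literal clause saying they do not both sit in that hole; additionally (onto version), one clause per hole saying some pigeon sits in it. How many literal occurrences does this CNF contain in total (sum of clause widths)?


onto-PHP(5,4): 5 pigeons, 4 holes, 5*4 = 20 variables.
- pigeon clauses: one per pigeon -> 5 clauses of width 4 -> 20 literals
- hole clauses: 4 holes * C(5,2) = 4 * 10 -> 40 clauses of width 2 -> 80 literals
- onto clauses: one per hole -> 4 clauses of width 5 -> 20 literals
Total literal occurrences = 20 + 80 + 20 = 120

120


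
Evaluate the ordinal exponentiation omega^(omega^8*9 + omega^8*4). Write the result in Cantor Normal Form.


omega^(omega^8*9 + omega^8*4):
Both terms of the exponent have the same exponent 8, so they merge: omega^8*9 + omega^8*4 = omega^8*(9+4) = omega^8*13.
omega raised to a CNF ordinal is a single CNF term: Result = omega^(omega^8*13)

omega^(omega^8*13)


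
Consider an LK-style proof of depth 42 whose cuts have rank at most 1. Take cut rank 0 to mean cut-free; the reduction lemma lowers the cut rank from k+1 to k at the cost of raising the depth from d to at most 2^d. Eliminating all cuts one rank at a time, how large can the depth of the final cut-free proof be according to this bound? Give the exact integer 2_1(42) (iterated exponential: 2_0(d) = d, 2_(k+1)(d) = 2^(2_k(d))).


Each rank reduction sends depth d to at most 2^d; cut rank r needs r reductions.
2_0(42) = 42
2_1(42) = 2^42 = 4398046511104
Cut-free depth bound = 4398046511104

4398046511104


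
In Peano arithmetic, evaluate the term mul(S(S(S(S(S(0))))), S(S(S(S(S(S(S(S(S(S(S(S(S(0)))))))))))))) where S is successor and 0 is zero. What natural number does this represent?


mul(S^5(0), S^13(0)):
S^5(0) = 5
S^13(0) = 13
5 * 13 = 65

65


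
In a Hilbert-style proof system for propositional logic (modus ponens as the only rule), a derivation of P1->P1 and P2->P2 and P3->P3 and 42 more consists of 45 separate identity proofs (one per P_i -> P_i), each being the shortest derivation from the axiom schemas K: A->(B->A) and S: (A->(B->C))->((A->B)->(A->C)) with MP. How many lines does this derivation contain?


The shortest proof of A->A from K and S in the Hilbert calculus has exactly 5 lines:
(1) K instance A->((A->A)->A), (2) S instance, (3) MP on 1,2, (4) K instance A->(A->A), (5) MP on 3,4.
For 45 independent identities: 45 * 5 = 225 lines total.

225


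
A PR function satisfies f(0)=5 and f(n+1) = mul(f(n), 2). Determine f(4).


f(0) = 5
f(1) = mul(f(0), 2) = mul(5, 2) = 10
f(2) = mul(f(1), 2) = mul(10, 2) = 20
f(3) = mul(f(2), 2) = mul(20, 2) = 40
f(4) = mul(f(3), 2) = mul(40, 2) = 80


80


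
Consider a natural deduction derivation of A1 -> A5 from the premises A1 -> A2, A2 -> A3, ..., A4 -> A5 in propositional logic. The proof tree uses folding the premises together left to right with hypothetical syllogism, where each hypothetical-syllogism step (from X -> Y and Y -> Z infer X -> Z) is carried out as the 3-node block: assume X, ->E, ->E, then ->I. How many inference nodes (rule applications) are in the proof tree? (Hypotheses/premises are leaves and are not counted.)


There are 4 premises in the chain. The first HS step combines premises 1 and 2; each further premise needs one more HS step.
So 4 premises require 4 - 1 = 3 hypothetical-syllogism steps.
Each HS step uses 3 inference nodes (->E, ->E, ->I).
3 * 3 = 9 total inference nodes.

9


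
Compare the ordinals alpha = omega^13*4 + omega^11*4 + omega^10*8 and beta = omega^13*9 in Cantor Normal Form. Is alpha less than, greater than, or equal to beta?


Compare term by term from highest exponent:
alpha = omega^13*4 + omega^11*4 + omega^10*8
beta = omega^13*9
Term 1: alpha has omega^13*4, beta has omega^13*9
Term 2: alpha has omega^11*4, beta has omega^0*0
Term 3: alpha has omega^10*8, beta has omega^0*0
Result: alpha < beta

alpha < beta


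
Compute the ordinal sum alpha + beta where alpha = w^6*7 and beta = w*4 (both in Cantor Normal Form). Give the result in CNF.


Ordinal addition w^6*7 + w*4:
Leading exponent of alpha (6) > leading exponent of beta (1).
Since alpha's term has higher exponent than beta's leading term,
the sum is simply alpha followed by beta.
Result = w^6*7 + w*4

w^6*7 + w*4


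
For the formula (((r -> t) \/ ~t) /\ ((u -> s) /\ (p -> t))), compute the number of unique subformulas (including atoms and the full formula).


Formula: (((r -> t) \/ ~t) /\ ((u -> s) /\ (p -> t)))
Subformulas found:
  1. u
  2. s
  3. r
  4. t
  5. p
  6. ~t
  7. (r -> t)
  8. (p -> t)
  9. (u -> s)
  10. ((r -> t) \/ ~t)
  11. ((u -> s) /\ (p -> t))
  12. (((r -> t) \/ ~t) /\ ((u -> s) /\ (p -> t)))
Total distinct subformulas = 12

12


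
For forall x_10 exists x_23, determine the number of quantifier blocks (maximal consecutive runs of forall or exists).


Alternations = 1.
Blocks = alternations + 1 = 2

2


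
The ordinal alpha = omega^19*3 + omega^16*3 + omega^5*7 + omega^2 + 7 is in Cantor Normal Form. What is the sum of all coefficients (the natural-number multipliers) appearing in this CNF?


CNF: omega^19*3 + omega^16*3 + omega^5*7 + omega^2 + 7
Coefficients: 3 + 3 + 7 + 1 + 7 = 21

21


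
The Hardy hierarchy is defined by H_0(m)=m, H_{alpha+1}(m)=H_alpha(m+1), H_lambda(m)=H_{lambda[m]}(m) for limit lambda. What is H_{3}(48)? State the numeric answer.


H_3(48):
For finite ordinals k, H_k(n) = n + k (each successor step adds 1).
H_3(48) = 48 + 3 = 51

51


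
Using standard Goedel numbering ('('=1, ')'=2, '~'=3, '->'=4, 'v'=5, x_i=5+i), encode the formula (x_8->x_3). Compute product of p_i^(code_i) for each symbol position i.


Formula: (x_8->x_3)
Symbol codes: [1, 13, 4, 8, 2]
Primes: [2, 3, 5, 7, 11]
p_1^1 = 2^1 = 2
p_2^13 = 3^13 = 1594323
p_3^4 = 5^4 = 625
p_4^8 = 7^8 = 5764801
p_5^2 = 11^2 = 121
Product = 1390131917239353750

1390131917239353750


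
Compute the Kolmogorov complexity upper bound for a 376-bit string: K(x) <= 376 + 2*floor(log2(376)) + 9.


floor(log2(376)) = 8
2 * 8 = 16
K(x) <= 376 + 16 + 9 = 401

401


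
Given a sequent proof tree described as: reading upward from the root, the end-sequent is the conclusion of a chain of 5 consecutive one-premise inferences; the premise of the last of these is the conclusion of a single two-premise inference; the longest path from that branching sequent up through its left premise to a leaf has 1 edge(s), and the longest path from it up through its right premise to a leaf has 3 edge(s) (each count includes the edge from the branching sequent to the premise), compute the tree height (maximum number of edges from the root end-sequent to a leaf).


Longest path through the left premise: 1 edges (measured from the branching sequent)
Longest path through the right premise: 3 edges
Height of the subtree rooted at the branching sequent: max(1, 3) = 3
The branching sequent sits 5 edges above the root (the chain of one-premise inferences), so height = 3 + 5 = 8

8


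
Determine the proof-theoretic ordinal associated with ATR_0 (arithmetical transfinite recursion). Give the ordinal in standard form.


The proof-theoretic ordinal of ATR_0 (arithmetical transfinite recursion) is a standard result in ordinal analysis.
This ordinal is the supremum of order types of primitive recursive well-orderings
that the theory can prove to be well-ordered.
For ATR_0 (arithmetical transfinite recursion), the proof-theoretic ordinal is Gamma_0.

Gamma_0


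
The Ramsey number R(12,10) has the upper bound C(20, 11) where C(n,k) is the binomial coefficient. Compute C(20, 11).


R(12,10) <= C(12+10-2, 12-1) = C(20, 11)
C(20, 11) = 20! / (11! * 9!)
= 167960

167960


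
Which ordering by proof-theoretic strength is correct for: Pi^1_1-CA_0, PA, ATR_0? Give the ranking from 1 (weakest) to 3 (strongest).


Ordering by consistency strength:
1. PA
2. ATR_0
3. Pi^1_1-CA_0


Pi^1_1-CA_0=3, PA=1, ATR_0=2


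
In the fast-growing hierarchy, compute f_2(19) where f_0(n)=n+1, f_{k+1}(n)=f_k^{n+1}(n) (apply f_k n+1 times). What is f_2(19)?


f_2(19) = f_1^20(19)
f_1(m) = 2m + 1.
Iterating: f_1^k(n) = 2^k*(n+1) - 1.
f_2(19) = 2^20*(19+1) - 1 = 1048576*20 - 1 = 20971519

20971519


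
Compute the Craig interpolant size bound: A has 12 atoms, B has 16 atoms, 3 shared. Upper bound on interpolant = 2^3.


Shared atoms = 3
Craig interpolant size bound = 2^3
= 8

8


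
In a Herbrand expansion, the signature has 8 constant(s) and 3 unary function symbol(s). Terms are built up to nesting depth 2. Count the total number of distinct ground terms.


Herbrand terms by depth:
Depth 0: 8 constants
Depth 1: 24 new terms (running total: 32)
Depth 2: 72 new terms (running total: 104)
Total distinct ground terms = 104

104


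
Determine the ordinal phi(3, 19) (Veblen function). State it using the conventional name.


phi(3, 19):
phi(3, beta) = eta_beta (the beta-th eta number, fixed point of zeta).
phi(3, 19) = eta_19

eta_19


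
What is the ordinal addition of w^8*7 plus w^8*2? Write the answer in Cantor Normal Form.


Ordinal addition w^8*7 + w^8*2:
Both terms have the same exponent 8.
w^e*c + w^e*d = w^e*(c+d).
Result = w^8*(7+2) = w^8*9

w^8*9


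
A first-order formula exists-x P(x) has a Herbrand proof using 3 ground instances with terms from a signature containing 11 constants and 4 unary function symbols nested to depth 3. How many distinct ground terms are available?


Herbrand terms by depth:
Depth 0: 11 constants
Depth 1: 44 new terms (running total: 55)
Depth 2: 176 new terms (running total: 231)
Depth 3: 704 new terms (running total: 935)
Total distinct ground terms = 935

935


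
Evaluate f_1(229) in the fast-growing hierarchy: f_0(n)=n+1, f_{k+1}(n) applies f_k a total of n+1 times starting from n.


f_1(229) = f_0^230(229)
f_0 adds 1 each time, applied 230 times.
f_1(229) = 229 + 230 = 459

459


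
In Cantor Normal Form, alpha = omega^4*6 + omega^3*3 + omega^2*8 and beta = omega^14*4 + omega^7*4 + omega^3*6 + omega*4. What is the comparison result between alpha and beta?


Compare term by term from highest exponent:
alpha = omega^4*6 + omega^3*3 + omega^2*8
beta = omega^14*4 + omega^7*4 + omega^3*6 + omega*4
Term 1: alpha has omega^4*6, beta has omega^14*4
Term 2: alpha has omega^3*3, beta has omega^7*4
Term 3: alpha has omega^2*8, beta has omega^3*6
Term 4: alpha has omega^0*0, beta has omega^1*4
Result: alpha < beta

alpha < beta


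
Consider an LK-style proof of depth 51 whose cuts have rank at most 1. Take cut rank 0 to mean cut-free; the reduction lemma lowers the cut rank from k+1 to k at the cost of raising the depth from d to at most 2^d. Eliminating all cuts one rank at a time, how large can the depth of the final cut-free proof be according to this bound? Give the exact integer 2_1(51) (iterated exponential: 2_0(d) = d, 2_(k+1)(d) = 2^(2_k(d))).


Each rank reduction sends depth d to at most 2^d; cut rank r needs r reductions.
2_0(51) = 51
2_1(51) = 2^51 = 2251799813685248
Cut-free depth bound = 2251799813685248

2251799813685248


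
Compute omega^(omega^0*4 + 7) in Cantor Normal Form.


omega^(omega^0*4 + 7):
omega^0 = 1, so the exponent is 4 + 7 = 11 (finite ordinal addition).
Result = omega^11, already a single CNF term.

omega^11


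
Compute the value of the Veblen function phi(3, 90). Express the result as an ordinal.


phi(3, 90):
phi(3, beta) = eta_beta (the beta-th eta number, fixed point of zeta).
phi(3, 90) = eta_90

eta_90


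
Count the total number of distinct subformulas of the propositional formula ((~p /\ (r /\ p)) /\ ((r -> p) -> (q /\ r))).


Formula: ((~p /\ (r /\ p)) /\ ((r -> p) -> (q /\ r)))
Subformulas found:
  1. q
  2. r
  3. p
  4. ~p
  5. (q /\ r)
  6. (r /\ p)
  7. (r -> p)
  8. (~p /\ (r /\ p))
  9. ((r -> p) -> (q /\ r))
  10. ((~p /\ (r /\ p)) /\ ((r -> p) -> (q /\ r)))
Total distinct subformulas = 10

10


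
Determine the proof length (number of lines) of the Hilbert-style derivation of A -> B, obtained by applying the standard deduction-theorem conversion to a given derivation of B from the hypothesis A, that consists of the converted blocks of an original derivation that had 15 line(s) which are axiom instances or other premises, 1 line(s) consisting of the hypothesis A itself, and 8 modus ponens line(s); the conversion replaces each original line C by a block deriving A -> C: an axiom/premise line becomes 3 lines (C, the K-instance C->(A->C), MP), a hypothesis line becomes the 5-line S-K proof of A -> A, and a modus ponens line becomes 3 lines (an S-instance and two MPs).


Deduction-theorem conversion, block by block:
- 15 axiom/premise lines -> 3 lines each = 45
- 1 hypothesis lines -> 5 lines each (identity proof A->A) = 5
- 8 MP lines -> 3 lines each (S-instance, MP, MP) = 24
Total = 45 + 5 + 24 = 74 lines.

74


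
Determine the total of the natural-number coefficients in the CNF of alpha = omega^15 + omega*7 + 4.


CNF: omega^15 + omega*7 + 4
Coefficients: 1 + 7 + 4 = 12

12


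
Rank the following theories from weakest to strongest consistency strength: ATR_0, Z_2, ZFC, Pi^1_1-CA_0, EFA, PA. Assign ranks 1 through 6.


Ordering by consistency strength:
1. EFA
2. PA
3. ATR_0
4. Pi^1_1-CA_0
5. Z_2
6. ZFC


ATR_0=3, Z_2=5, ZFC=6, Pi^1_1-CA_0=4, EFA=1, PA=2


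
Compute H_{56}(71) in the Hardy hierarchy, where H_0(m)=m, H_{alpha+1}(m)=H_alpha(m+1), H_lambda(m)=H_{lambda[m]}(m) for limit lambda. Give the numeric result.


H_56(71):
For finite ordinals k, H_k(n) = n + k (each successor step adds 1).
H_56(71) = 71 + 56 = 127

127


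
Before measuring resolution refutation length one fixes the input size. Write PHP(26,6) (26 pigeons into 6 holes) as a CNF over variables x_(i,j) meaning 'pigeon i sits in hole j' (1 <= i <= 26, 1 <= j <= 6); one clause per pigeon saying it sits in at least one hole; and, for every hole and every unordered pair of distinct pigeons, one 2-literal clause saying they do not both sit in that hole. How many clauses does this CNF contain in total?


PHP(26,6): 26 pigeons, 6 holes, 26*6 = 156 variables.
- pigeon clauses: one per pigeon -> 26 clauses
- hole clauses: 6 holes * C(26,2) = 6 * 325 -> 1950 clauses
Total clauses = 26 + 1950 = 1976

1976


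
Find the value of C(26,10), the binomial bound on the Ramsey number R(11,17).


R(11,17) <= C(11+17-2, 11-1) = C(26, 10)
C(26, 10) = 26! / (10! * 16!)
= 5311735

5311735


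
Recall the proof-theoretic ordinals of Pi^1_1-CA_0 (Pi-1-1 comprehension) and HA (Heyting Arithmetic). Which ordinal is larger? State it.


Proof-theoretic ordinal of Pi^1_1-CA_0 (Pi-1-1 comprehension): psi_0(Omega_omega)
Proof-theoretic ordinal of HA (Heyting Arithmetic): epsilon_0
Comparing: epsilon_0 < psi_0(Omega_omega).
The larger ordinal is psi_0(Omega_omega) (from Pi^1_1-CA_0 (Pi-1-1 comprehension)).

psi_0(Omega_omega)


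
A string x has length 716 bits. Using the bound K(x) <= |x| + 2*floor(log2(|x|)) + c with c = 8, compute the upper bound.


floor(log2(716)) = 9
2 * 9 = 18
K(x) <= 716 + 18 + 8 = 742

742


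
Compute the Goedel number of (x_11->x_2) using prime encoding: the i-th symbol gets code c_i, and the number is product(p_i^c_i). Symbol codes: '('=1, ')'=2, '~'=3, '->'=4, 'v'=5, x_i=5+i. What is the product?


Formula: (x_11->x_2)
Symbol codes: [1, 16, 4, 7, 2]
Primes: [2, 3, 5, 7, 11]
p_1^1 = 2^1 = 2
p_2^16 = 3^16 = 43046721
p_3^4 = 5^4 = 625
p_4^7 = 7^7 = 823543
p_5^2 = 11^2 = 121
Product = 5361937395066078750

5361937395066078750


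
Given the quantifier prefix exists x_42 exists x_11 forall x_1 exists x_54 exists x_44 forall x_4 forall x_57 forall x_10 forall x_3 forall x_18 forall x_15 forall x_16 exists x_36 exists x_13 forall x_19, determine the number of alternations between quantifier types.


Walk the prefix and count type changes:
  position 1: exists -> exists
  position 2: exists -> forall <-- alternation
  position 3: forall -> exists <-- alternation
  position 4: exists -> exists
  position 5: exists -> forall <-- alternation
  position 6: forall -> forall
  position 7: forall -> forall
  position 8: forall -> forall
  position 9: forall -> forall
  position 10: forall -> forall
  position 11: forall -> forall
  position 12: forall -> exists <-- alternation
  position 13: exists -> exists
  position 14: exists -> forall <-- alternation
Total alternations = 5

5


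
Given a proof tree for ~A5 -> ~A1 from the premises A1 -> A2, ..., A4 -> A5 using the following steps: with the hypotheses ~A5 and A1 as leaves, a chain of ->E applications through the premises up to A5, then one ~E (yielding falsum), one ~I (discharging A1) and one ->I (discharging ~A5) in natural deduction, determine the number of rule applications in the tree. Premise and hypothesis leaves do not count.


From hypothesis A1, 4 ->E steps along the 4 premises yield A5.
~E with hypothesis ~A5 gives falsum (1 node); ~I discharging A1 gives ~A1 (1 node); ->I discharging ~A5 gives the goal (1 node).
Total = 4 + 3 = 7 inference nodes.

7


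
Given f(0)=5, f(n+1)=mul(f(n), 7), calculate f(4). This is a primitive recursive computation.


f(0) = 5
f(1) = mul(f(0), 7) = mul(5, 7) = 35
f(2) = mul(f(1), 7) = mul(35, 7) = 245
f(3) = mul(f(2), 7) = mul(245, 7) = 1715
f(4) = mul(f(3), 7) = mul(1715, 7) = 12005


12005


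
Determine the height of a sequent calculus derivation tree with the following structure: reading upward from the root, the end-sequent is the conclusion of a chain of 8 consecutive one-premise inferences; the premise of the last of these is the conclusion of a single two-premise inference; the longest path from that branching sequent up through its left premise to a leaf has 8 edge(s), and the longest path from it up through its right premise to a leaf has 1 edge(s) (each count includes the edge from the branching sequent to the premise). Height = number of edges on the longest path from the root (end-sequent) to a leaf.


Longest path through the left premise: 8 edges (measured from the branching sequent)
Longest path through the right premise: 1 edges
Height of the subtree rooted at the branching sequent: max(8, 1) = 8
The branching sequent sits 8 edges above the root (the chain of one-premise inferences), so height = 8 + 8 = 16

16


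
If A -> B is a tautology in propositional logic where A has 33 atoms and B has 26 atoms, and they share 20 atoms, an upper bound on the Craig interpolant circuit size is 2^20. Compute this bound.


Shared atoms = 20
Craig interpolant size bound = 2^20
= 1048576

1048576


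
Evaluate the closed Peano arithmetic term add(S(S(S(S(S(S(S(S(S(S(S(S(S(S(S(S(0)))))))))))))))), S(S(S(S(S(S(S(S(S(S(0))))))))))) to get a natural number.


add(S^16(0), S^10(0)):
S^16(0) = 16
S^10(0) = 10
16 + 10 = 26

26


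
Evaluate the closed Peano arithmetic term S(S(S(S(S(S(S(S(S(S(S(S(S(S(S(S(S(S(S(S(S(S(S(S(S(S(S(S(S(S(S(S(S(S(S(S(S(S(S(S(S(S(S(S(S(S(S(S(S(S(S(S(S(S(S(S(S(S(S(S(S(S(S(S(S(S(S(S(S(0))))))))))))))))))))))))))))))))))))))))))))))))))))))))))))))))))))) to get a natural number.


Counting successors applied to 0:
69 applications of S to 0 = 69

69


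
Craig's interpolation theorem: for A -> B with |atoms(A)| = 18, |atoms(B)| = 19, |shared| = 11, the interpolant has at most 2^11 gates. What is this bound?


Shared atoms = 11
Craig interpolant size bound = 2^11
= 2048

2048


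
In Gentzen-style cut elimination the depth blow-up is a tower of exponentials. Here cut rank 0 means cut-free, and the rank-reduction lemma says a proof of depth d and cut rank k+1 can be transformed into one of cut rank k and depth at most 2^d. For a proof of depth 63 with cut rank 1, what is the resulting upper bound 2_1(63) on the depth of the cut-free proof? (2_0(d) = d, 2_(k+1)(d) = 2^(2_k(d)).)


Each rank reduction sends depth d to at most 2^d; cut rank r needs r reductions.
2_0(63) = 63
2_1(63) = 2^63 = 9223372036854775808
Cut-free depth bound = 9223372036854775808

9223372036854775808


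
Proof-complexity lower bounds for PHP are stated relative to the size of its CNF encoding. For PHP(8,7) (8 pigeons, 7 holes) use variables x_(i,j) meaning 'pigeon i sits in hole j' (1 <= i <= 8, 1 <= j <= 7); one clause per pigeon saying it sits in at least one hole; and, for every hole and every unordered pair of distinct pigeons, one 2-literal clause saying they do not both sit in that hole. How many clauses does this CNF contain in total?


PHP(8,7): 8 pigeons, 7 holes, 8*7 = 56 variables.
- pigeon clauses: one per pigeon -> 8 clauses
- hole clauses: 7 holes * C(8,2) = 7 * 28 -> 196 clauses
Total clauses = 8 + 196 = 204

204


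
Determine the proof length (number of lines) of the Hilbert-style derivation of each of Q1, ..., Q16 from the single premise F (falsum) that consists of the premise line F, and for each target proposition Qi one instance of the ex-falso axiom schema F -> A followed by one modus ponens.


Ex falso, line by line:
- 1 premise line (F)
- 16 targets, each needing 1 axiom instance (F -> Qi) + 1 MP = 2 lines: 2 * 16 = 32
Total = 1 + 32 = 33 lines.

33


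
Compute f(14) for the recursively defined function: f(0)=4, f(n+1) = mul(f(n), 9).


f(0) = 4
f(1) = mul(f(0), 9) = mul(4, 9) = 36
f(2) = mul(f(1), 9) = mul(36, 9) = 324
f(3) = mul(f(2), 9) = mul(324, 9) = 2916
f(4) = mul(f(3), 9) = mul(2916, 9) = 26244
f(5) = mul(f(4), 9) = mul(26244, 9) = 236196
f(6) = mul(f(5), 9) = mul(236196, 9) = 2125764
f(7) = mul(f(6), 9) = mul(2125764, 9) = 19131876
f(8) = mul(f(7), 9) = mul(19131876, 9) = 172186884
f(9) = mul(f(8), 9) = mul(172186884, 9) = 1549681956
f(10) = mul(f(9), 9) = mul(1549681956, 9) = 13947137604
f(11) = mul(f(10), 9) = mul(13947137604, 9) = 125524238436
f(12) = mul(f(11), 9) = mul(125524238436, 9) = 1129718145924
f(13) = mul(f(12), 9) = mul(1129718145924, 9) = 10167463313316
f(14) = mul(f(13), 9) = mul(10167463313316, 9) = 91507169819844


91507169819844


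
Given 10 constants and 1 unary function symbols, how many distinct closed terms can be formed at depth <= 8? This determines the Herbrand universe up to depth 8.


Herbrand terms by depth:
Depth 0: 10 constants
Depth 1: 10 new terms (running total: 20)
Depth 2: 10 new terms (running total: 30)
Depth 3: 10 new terms (running total: 40)
Depth 4: 10 new terms (running total: 50)
Depth 5: 10 new terms (running total: 60)
Depth 6: 10 new terms (running total: 70)
Depth 7: 10 new terms (running total: 80)
Depth 8: 10 new terms (running total: 90)
Total distinct ground terms = 90

90


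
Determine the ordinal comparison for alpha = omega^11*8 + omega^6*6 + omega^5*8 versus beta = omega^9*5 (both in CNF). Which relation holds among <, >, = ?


Compare term by term from highest exponent:
alpha = omega^11*8 + omega^6*6 + omega^5*8
beta = omega^9*5
Term 1: alpha has omega^11*8, beta has omega^9*5
Term 2: alpha has omega^6*6, beta has omega^0*0
Term 3: alpha has omega^5*8, beta has omega^0*0
Result: alpha > beta

alpha > beta


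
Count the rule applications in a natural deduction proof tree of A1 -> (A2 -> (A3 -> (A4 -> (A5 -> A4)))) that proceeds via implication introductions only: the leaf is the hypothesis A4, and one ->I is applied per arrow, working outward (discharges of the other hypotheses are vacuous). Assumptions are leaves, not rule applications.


The formula has 5 arrows (->); its innermost consequent A4 is one of the antecedents,
so the proof starts from the hypothesis leaf A4 (not a rule application) and closes one arrow per ->I.
Building A1 -> (A2 -> (A3 -> (A4 -> (A5 -> A4)))) therefore takes 5 nested implication introductions.
Total inference nodes = 5

5


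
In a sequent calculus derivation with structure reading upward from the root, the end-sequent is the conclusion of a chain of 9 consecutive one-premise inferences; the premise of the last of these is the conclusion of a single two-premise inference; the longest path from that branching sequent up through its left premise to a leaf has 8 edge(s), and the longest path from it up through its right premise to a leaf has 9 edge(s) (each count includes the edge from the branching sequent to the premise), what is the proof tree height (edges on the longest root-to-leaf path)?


Longest path through the left premise: 8 edges (measured from the branching sequent)
Longest path through the right premise: 9 edges
Height of the subtree rooted at the branching sequent: max(8, 9) = 9
The branching sequent sits 9 edges above the root (the chain of one-premise inferences), so height = 9 + 9 = 18

18


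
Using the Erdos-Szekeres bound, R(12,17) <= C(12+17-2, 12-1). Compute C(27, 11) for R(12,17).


R(12,17) <= C(12+17-2, 12-1) = C(27, 11)
C(27, 11) = 27! / (11! * 16!)
= 13037895

13037895


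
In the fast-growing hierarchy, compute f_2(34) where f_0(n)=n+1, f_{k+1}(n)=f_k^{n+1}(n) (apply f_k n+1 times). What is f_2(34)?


f_2(34) = f_1^35(34)
f_1(m) = 2m + 1.
Iterating: f_1^k(n) = 2^k*(n+1) - 1.
f_2(34) = 2^35*(34+1) - 1 = 34359738368*35 - 1 = 1202590842879

1202590842879


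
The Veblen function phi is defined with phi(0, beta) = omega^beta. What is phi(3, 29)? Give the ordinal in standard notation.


phi(3, 29):
phi(3, beta) = eta_beta (the beta-th eta number, fixed point of zeta).
phi(3, 29) = eta_29

eta_29


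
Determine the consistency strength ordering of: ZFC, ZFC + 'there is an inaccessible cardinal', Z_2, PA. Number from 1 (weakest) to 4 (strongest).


Ordering by consistency strength:
1. PA
2. Z_2
3. ZFC
4. ZFC + 'there is an inaccessible cardinal'


ZFC=3, ZFC + 'there is an inaccessible cardinal'=4, Z_2=2, PA=1


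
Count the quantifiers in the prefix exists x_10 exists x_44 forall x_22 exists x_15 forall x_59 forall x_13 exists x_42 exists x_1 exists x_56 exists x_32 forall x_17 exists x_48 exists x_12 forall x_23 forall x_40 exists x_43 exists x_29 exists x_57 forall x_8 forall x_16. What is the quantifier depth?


Quantifier prefix has 20 quantifier symbols.
Quantifier depth = 20

20


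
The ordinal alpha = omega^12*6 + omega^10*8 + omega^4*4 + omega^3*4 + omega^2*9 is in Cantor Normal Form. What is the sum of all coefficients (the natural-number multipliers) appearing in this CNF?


CNF: omega^12*6 + omega^10*8 + omega^4*4 + omega^3*4 + omega^2*9
Coefficients: 6 + 8 + 4 + 4 + 9 = 31

31


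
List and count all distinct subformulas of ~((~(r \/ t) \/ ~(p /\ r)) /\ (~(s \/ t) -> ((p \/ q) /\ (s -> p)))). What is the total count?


Formula: ~((~(r \/ t) \/ ~(p /\ r)) /\ (~(s \/ t) -> ((p \/ q) /\ (s -> p))))
Subformulas found:
  1. r
  2. q
  3. s
  4. t
  5. p
  6. (r \/ t)
  7. (p /\ r)
  8. (s -> p)
  9. (s \/ t)
  10. (p \/ q)
  11. ~(r \/ t)
  12. ~(s \/ t)
  13. ~(p /\ r)
  14. ((p \/ q) /\ (s -> p))
  15. (~(r \/ t) \/ ~(p /\ r))
  16. (~(s \/ t) -> ((p \/ q) /\ (s -> p)))
  17. ((~(r \/ t) \/ ~(p /\ r)) /\ (~(s \/ t) -> ((p \/ q) /\ (s -> p))))
  18. ~((~(r \/ t) \/ ~(p /\ r)) /\ (~(s \/ t) -> ((p \/ q) /\ (s -> p))))
Total distinct subformulas = 18

18


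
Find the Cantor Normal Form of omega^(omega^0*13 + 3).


omega^(omega^0*13 + 3):
omega^0 = 1, so the exponent is 13 + 3 = 16 (finite ordinal addition).
Result = omega^16, already a single CNF term.

omega^16


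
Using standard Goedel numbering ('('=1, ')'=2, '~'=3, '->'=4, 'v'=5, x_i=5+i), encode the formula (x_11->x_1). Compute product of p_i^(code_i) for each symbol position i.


Formula: (x_11->x_1)
Symbol codes: [1, 16, 4, 6, 2]
Primes: [2, 3, 5, 7, 11]
p_1^1 = 2^1 = 2
p_2^16 = 3^16 = 43046721
p_3^4 = 5^4 = 625
p_4^6 = 7^6 = 117649
p_5^2 = 11^2 = 121
Product = 765991056438011250

765991056438011250


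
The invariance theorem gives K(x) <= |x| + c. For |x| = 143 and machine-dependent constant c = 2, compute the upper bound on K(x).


K(x) <= |x| + c = 143 + 2 = 145

145


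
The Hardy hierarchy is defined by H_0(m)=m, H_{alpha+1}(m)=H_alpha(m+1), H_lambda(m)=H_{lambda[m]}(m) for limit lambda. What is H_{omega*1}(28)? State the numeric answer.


H_{omega*1}(28):
For the Hardy hierarchy, H_{omega*k}(n) = 2^k * n.
2^1 = 2.
2 * 28 = 56

56


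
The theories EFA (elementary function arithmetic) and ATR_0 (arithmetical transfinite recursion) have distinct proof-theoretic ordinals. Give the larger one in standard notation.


Proof-theoretic ordinal of EFA (elementary function arithmetic): omega^3
Proof-theoretic ordinal of ATR_0 (arithmetical transfinite recursion): Gamma_0
Comparing: omega^3 < Gamma_0.
The larger ordinal is Gamma_0 (from ATR_0 (arithmetical transfinite recursion)).

Gamma_0


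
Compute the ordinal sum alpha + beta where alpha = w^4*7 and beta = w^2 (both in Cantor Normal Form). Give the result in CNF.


Ordinal addition w^4*7 + w^2:
Leading exponent of alpha (4) > leading exponent of beta (2).
Since alpha's term has higher exponent than beta's leading term,
the sum is simply alpha followed by beta.
Result = w^4*7 + w^2

w^4*7 + w^2


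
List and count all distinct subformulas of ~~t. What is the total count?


Formula: ~~t
Subformulas found:
  1. t
  2. ~t
  3. ~~t
Total distinct subformulas = 3

3


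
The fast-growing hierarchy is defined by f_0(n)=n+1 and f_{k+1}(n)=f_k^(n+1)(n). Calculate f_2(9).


f_2(9) = f_1^10(9)
f_1(m) = 2m + 1.
Iterating: f_1^k(n) = 2^k*(n+1) - 1.
f_2(9) = 2^10*(9+1) - 1 = 1024*10 - 1 = 10239

10239


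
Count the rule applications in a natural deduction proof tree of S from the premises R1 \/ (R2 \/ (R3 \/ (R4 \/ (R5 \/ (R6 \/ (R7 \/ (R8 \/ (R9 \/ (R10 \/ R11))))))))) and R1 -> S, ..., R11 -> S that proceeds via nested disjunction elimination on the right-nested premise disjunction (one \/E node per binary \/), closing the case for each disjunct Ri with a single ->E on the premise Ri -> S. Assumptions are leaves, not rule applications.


The premise R1 \/ (R2 \/ (R3 \/ (R4 \/ (R5 \/ (R6 \/ (R7 \/ (R8 \/ (R9 \/ (R10 \/ R11))))))))) contains 11 disjuncts, hence 10 binary \/ connectives.
- Each binary \/ is eliminated once: 10 \/E nodes.
- Each of the 11 cases Ri derives S by one ->E with Ri -> S: 11 ->E nodes.
Total = 10 + 11 = 21

21


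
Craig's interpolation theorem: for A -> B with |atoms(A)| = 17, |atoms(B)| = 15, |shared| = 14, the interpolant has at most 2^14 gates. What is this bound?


Shared atoms = 14
Craig interpolant size bound = 2^14
= 16384

16384
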